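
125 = 125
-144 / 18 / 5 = -8 / 5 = -1.60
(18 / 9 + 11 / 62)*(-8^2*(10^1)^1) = -43200 / 31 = -1393.55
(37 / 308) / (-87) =-37 / 26796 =-0.00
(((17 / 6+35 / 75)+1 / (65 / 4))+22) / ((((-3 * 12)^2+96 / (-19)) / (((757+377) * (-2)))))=-1691361 / 37960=-44.56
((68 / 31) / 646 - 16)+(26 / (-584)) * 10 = -1413897 / 85994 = -16.44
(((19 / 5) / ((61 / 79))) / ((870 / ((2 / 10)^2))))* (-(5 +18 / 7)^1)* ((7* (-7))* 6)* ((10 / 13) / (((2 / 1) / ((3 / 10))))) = 1670613 / 28746250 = 0.06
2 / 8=1 / 4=0.25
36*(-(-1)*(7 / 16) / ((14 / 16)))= 18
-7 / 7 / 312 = -1 / 312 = -0.00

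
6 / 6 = 1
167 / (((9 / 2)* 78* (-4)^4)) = 0.00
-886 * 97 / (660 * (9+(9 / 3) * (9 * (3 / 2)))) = -42971 / 16335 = -2.63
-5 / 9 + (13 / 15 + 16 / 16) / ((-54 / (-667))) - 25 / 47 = 21.97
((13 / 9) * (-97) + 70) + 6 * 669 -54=35009 / 9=3889.89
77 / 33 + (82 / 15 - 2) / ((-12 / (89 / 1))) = -1052 / 45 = -23.38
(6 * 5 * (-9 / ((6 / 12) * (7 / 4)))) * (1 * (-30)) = 64800 / 7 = 9257.14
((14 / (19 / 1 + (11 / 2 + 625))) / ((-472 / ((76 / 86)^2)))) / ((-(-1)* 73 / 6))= -10108 / 3448257419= -0.00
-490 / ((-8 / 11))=2695 / 4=673.75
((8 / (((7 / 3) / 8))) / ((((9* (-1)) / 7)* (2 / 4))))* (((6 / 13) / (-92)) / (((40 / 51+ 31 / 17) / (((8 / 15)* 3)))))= 26112 / 198835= 0.13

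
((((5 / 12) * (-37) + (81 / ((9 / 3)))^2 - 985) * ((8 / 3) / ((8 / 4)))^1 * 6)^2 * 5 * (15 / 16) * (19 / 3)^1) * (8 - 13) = -25194116375 / 36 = -699836565.97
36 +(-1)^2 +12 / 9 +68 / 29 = 3539 / 87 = 40.68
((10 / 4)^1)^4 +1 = 641 / 16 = 40.06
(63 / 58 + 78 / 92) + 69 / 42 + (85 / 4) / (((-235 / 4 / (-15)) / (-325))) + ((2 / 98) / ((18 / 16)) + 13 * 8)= -1655.70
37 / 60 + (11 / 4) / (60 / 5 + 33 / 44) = 283 / 340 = 0.83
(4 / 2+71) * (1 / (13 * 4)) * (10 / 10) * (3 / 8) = 219 / 416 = 0.53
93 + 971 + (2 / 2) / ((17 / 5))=18093 / 17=1064.29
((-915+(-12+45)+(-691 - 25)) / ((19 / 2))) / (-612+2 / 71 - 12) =0.27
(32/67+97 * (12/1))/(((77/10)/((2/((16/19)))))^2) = 176032625/1588972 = 110.78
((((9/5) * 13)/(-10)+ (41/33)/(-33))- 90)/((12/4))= -5029963/163350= -30.79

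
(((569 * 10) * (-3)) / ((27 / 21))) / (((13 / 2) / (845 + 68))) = -72729580 / 39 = -1864861.03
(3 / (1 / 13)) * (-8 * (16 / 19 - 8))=42432 / 19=2233.26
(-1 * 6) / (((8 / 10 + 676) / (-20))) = 25 / 141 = 0.18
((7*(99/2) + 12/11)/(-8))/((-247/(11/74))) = 7647/292448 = 0.03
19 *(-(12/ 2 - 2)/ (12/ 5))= -31.67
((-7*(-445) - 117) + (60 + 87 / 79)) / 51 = 241669 / 4029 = 59.98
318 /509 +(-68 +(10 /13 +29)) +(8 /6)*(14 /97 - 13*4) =-205546189 /1925547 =-106.75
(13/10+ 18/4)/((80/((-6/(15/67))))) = -1943/1000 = -1.94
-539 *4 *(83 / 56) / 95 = -6391 / 190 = -33.64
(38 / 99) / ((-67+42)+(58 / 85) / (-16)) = -25840 / 1685871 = -0.02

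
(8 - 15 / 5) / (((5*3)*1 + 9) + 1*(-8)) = 5 / 16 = 0.31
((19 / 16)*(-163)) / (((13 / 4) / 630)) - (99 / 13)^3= -37962.99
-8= -8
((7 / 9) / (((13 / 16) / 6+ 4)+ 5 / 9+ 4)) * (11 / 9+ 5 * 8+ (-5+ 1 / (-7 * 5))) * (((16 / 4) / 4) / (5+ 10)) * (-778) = -283839296 / 1689525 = -168.00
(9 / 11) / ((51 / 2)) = 6 / 187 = 0.03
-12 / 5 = -2.40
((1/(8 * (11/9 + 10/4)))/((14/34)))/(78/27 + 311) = 1377/5299700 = 0.00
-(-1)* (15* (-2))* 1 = -30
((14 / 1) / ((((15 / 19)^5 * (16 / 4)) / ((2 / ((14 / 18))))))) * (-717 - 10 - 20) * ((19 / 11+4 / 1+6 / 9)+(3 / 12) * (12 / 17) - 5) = -181059787177 / 5259375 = -34426.10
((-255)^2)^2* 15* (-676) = -42874461337500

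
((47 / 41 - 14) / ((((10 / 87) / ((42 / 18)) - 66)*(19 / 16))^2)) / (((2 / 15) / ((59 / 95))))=-30751474488 / 3150330256571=-0.01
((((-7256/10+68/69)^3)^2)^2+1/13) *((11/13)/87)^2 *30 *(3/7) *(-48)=-14773928584002914074828919963487940130670666525102204026437266785632/12077191054197767611140934130859375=-1223291783470446917141536000000000.00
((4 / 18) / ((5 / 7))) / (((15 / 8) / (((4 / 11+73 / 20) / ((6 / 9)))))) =12362 / 12375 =1.00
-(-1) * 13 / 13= 1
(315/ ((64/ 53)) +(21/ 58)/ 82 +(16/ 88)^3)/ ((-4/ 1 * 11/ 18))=-237796906401/ 2228243072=-106.72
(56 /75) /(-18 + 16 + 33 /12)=224 /225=1.00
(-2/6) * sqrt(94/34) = -sqrt(799)/51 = -0.55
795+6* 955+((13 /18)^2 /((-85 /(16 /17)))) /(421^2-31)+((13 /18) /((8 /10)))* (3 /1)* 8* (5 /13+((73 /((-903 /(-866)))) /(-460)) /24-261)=1008827316894503441 /1148749697818800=878.20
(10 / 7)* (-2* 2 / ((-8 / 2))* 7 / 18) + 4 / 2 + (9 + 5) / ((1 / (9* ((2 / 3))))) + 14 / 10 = 3958 / 45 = 87.96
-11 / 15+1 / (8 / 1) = -73 / 120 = -0.61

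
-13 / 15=-0.87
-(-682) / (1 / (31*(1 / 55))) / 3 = 1922 / 15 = 128.13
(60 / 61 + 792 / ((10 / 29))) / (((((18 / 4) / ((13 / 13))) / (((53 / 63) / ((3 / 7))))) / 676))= 677571.94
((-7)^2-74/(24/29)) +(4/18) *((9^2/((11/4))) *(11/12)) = -413/12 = -34.42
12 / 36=1 / 3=0.33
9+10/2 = 14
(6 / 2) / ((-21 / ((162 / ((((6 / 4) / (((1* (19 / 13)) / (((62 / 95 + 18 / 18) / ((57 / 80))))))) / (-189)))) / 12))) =5000211 / 32656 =153.12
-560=-560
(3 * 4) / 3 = 4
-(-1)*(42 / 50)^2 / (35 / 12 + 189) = 108 / 29375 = 0.00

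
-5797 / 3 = -1932.33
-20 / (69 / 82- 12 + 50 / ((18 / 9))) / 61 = -328 / 13847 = -0.02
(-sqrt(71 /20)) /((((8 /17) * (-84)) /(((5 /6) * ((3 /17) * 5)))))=5 * sqrt(355) /2688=0.04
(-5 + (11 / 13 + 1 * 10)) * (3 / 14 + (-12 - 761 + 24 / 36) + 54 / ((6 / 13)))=-1045570 / 273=-3829.93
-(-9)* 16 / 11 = 144 / 11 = 13.09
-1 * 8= -8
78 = 78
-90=-90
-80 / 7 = -11.43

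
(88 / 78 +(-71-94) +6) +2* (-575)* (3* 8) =-1082557 / 39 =-27757.87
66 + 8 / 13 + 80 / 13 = 946 / 13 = 72.77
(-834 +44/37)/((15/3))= -30814/185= -166.56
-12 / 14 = -6 / 7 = -0.86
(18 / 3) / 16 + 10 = 83 / 8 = 10.38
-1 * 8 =-8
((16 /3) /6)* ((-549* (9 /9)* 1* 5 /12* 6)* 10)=-12200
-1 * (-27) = 27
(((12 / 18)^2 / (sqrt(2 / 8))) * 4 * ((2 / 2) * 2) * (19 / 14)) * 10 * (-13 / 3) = -79040 / 189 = -418.20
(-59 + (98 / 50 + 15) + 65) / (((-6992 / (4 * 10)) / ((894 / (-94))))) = 128289 / 102695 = 1.25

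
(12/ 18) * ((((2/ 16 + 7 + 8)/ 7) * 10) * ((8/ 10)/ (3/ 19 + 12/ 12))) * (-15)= -1045/ 7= -149.29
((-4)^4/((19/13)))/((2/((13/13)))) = 87.58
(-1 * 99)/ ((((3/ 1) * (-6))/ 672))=3696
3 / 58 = 0.05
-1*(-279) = 279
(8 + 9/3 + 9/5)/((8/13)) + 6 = 134/5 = 26.80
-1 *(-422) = 422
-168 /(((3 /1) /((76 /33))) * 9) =-4256 /297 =-14.33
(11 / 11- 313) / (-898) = 156 / 449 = 0.35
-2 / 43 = -0.05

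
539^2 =290521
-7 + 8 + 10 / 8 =9 / 4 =2.25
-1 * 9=-9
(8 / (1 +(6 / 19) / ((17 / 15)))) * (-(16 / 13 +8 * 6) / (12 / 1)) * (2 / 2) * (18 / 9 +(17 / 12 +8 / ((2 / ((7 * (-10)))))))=343051840 / 48321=7099.44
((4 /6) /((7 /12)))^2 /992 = 2 /1519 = 0.00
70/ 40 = 7/ 4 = 1.75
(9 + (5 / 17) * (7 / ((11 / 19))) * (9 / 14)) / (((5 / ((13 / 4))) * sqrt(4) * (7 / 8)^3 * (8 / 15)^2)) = 352755 / 18326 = 19.25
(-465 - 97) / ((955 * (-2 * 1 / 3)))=843 / 955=0.88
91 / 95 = 0.96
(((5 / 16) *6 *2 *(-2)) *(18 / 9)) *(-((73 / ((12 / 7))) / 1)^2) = 1305605 / 48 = 27200.10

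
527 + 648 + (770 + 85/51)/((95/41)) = 85958/57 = 1508.04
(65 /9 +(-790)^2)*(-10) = -6241072.22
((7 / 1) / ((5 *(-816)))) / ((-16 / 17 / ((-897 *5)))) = -2093 / 256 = -8.18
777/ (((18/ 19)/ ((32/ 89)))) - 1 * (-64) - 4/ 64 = 1532917/ 4272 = 358.83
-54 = -54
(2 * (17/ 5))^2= 1156/ 25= 46.24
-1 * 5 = -5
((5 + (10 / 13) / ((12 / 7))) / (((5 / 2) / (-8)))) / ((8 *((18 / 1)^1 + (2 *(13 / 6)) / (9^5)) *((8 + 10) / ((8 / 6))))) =-371790 / 41452567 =-0.01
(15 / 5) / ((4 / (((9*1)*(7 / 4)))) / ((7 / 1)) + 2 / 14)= 1323 / 79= 16.75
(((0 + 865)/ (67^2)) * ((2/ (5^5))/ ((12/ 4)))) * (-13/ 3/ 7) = -4498/ 176754375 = -0.00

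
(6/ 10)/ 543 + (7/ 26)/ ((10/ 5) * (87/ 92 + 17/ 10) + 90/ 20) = 757801/ 26494780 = 0.03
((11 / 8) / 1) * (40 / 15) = 11 / 3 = 3.67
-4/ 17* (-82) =328/ 17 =19.29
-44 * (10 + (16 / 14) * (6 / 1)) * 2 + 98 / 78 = -1482.17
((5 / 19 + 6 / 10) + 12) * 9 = 10998 / 95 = 115.77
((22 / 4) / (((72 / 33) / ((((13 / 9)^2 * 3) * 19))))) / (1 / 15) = 1942655 / 432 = 4496.89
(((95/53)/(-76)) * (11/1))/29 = -55/6148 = -0.01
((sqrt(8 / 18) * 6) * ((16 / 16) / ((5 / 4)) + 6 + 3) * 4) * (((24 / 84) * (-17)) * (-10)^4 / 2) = -3808000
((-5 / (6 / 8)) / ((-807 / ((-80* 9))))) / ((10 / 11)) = -6.54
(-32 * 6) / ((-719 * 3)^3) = 64 / 3345254631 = 0.00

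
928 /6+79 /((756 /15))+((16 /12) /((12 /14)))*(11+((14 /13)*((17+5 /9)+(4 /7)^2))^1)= 5994143 /29484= 203.30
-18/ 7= -2.57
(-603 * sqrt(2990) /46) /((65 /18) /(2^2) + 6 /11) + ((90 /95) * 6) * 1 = 108 /19-238788 * sqrt(2990) /26381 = -489.26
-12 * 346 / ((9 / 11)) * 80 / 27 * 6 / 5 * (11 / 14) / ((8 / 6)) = -669856 / 63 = -10632.63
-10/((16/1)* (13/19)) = -95/104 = -0.91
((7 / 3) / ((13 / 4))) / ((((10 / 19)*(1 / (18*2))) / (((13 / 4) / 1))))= 798 / 5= 159.60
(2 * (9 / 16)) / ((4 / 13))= 117 / 32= 3.66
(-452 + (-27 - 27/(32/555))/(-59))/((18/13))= -320.38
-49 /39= -1.26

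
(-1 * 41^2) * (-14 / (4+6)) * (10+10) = 47068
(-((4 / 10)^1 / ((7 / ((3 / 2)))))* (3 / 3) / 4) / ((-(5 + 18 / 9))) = 3 / 980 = 0.00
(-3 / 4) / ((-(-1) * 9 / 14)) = -7 / 6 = -1.17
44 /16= 11 /4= 2.75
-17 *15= -255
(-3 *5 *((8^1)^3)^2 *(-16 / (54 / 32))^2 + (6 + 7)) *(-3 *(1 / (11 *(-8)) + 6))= 45268953635047 / 7128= 6350863304.58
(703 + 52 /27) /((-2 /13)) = -247429 /54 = -4582.02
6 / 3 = 2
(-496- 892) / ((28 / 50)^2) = -216875 / 49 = -4426.02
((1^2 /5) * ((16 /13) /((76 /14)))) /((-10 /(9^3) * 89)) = -20412 /549575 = -0.04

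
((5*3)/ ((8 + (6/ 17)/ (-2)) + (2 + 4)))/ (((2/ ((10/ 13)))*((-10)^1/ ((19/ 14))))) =-969/ 17108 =-0.06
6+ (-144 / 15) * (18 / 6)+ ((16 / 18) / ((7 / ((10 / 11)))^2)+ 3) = -5278739 / 266805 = -19.79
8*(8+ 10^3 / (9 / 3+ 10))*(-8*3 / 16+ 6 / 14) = -66240 / 91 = -727.91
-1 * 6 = -6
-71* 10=-710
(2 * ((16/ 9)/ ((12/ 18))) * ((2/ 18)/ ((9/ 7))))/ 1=112/ 243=0.46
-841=-841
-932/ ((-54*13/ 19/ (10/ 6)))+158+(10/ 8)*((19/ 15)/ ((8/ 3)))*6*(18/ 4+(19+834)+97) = 121320697/ 33696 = 3600.45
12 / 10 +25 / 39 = 359 / 195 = 1.84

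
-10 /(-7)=10 /7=1.43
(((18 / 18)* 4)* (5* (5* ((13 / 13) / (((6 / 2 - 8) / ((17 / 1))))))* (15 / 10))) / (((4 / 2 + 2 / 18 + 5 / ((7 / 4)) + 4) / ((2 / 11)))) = -12852 / 1243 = -10.34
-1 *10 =-10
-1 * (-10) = 10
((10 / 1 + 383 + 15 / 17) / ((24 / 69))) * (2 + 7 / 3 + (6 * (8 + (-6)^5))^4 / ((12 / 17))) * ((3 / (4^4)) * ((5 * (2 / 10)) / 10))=386086035018131066098071 / 43520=8871462201703379276.15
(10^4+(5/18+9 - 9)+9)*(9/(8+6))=180167/28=6434.54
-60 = -60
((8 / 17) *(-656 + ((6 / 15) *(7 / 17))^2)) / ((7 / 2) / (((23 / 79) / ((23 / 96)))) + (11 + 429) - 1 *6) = -0.71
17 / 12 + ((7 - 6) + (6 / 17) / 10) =2501 / 1020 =2.45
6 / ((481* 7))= 6 / 3367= 0.00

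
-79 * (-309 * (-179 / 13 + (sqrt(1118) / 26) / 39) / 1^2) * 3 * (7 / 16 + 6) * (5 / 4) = -6750984105 / 832 + 12571665 * sqrt(1118) / 21632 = -8094731.61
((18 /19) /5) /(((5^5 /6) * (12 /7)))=63 /296875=0.00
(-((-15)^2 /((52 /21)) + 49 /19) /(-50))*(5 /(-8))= -92323 /79040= -1.17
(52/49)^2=2704/2401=1.13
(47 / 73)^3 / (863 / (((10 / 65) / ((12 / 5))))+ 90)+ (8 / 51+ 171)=76702744354039 / 448142915796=171.16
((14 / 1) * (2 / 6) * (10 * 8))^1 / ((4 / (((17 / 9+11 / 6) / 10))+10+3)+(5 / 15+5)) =2144 / 167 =12.84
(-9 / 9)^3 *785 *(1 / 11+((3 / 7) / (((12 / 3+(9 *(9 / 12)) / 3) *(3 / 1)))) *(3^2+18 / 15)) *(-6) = 2938098 / 1925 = 1526.28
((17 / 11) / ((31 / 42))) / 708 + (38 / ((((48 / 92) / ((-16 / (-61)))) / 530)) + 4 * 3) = 74644569865 / 7363554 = 10137.03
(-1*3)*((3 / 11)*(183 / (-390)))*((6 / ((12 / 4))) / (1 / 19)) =14.59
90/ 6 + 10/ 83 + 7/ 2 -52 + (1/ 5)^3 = -692459/ 20750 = -33.37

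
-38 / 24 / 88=-19 / 1056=-0.02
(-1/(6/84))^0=1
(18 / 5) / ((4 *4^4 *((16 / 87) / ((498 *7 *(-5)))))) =-1364769 / 4096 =-333.20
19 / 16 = 1.19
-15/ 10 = -3/ 2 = -1.50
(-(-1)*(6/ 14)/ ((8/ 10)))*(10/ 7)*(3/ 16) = 225/ 1568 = 0.14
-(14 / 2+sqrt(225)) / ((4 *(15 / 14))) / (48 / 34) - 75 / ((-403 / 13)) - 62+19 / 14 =-4832473 / 78120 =-61.86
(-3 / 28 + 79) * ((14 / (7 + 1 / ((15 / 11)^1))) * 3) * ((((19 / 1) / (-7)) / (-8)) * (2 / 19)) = 99405 / 6496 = 15.30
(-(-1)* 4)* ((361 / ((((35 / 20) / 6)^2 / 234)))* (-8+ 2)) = -1167768576 / 49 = -23832011.76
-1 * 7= -7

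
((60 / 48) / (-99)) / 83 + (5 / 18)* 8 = 8115 / 3652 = 2.22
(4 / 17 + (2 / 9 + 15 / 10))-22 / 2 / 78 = 3613 / 1989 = 1.82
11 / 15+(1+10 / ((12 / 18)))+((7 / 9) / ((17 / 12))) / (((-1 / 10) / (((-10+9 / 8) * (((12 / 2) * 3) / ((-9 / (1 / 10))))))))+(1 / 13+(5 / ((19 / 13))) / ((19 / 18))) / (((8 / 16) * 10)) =7.65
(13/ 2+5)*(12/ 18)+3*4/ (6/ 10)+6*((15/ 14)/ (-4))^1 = 2189/ 84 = 26.06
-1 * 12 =-12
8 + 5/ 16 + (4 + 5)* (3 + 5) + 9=1429/ 16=89.31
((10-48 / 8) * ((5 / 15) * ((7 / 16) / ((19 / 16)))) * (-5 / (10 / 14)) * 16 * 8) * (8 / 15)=-200704 / 855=-234.74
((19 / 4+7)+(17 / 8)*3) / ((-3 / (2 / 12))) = -145 / 144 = -1.01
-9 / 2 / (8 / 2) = -9 / 8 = -1.12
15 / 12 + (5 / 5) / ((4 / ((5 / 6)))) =35 / 24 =1.46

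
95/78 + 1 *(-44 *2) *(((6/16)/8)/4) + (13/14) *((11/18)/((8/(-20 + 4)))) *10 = -292547/26208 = -11.16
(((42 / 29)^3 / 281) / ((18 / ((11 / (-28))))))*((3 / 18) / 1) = -539 / 13706618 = -0.00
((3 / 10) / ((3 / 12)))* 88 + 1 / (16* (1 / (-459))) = 76.91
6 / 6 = 1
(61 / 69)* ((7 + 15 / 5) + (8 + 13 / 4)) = 18.79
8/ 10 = 0.80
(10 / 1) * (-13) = -130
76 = 76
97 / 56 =1.73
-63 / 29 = -2.17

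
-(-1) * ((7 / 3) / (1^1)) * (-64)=-448 / 3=-149.33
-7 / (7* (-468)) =1 / 468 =0.00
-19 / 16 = -1.19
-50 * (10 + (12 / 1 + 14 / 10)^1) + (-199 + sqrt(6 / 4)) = -1369 + sqrt(6) / 2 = -1367.78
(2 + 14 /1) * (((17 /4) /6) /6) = 17 /9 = 1.89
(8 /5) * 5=8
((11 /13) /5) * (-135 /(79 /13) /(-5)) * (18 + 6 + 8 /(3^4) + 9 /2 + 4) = 58091 /2370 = 24.51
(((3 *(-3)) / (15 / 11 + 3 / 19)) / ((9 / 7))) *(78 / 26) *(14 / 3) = -10241 / 159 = -64.41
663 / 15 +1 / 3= 44.53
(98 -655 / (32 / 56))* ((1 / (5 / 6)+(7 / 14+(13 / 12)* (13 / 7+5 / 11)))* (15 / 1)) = -66107.82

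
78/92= 0.85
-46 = -46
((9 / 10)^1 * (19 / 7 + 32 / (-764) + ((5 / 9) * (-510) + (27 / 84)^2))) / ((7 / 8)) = -378106377 / 1310260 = -288.57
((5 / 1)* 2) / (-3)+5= 5 / 3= 1.67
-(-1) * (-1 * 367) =-367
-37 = -37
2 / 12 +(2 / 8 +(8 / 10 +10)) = 673 / 60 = 11.22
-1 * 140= -140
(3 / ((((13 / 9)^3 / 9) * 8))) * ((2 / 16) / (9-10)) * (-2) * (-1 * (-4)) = 19683 / 17576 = 1.12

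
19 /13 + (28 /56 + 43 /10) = 407 /65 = 6.26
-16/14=-1.14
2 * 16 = 32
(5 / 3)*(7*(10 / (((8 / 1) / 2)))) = 175 / 6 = 29.17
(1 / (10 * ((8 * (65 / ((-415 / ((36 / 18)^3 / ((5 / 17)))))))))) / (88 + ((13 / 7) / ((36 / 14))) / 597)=-445959 / 13375429184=-0.00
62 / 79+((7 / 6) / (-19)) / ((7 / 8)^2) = 22210 / 31521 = 0.70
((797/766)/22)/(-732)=-797/12335664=-0.00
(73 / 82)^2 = 0.79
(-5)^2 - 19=6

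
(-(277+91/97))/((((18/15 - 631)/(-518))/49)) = -3421493600/305453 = -11201.38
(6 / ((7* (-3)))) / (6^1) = -0.05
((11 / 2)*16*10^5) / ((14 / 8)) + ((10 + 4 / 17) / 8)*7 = 2393604263 / 476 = 5028580.38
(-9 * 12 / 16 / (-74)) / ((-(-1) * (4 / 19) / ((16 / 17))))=0.41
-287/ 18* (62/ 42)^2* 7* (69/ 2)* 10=-4531115/ 54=-83909.54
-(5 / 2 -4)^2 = -2.25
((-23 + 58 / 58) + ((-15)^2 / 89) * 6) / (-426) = 304 / 18957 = 0.02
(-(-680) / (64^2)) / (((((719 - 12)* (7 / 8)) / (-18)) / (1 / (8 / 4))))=-765 / 316736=-0.00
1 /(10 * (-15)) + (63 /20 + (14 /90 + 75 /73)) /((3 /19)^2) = 102763733 /591300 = 173.79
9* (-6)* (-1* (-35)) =-1890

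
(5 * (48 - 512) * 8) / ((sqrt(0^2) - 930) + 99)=18560 / 831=22.33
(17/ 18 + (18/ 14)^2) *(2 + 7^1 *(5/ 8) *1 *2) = 98513/ 3528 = 27.92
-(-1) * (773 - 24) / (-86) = -749 / 86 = -8.71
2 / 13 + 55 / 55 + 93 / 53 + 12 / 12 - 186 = -125461 / 689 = -182.09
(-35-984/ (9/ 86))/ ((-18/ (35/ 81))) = 990955/ 4374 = 226.56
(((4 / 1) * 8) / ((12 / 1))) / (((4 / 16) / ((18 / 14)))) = 96 / 7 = 13.71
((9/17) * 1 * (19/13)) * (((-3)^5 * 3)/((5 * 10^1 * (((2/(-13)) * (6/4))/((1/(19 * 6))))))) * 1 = 729/1700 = 0.43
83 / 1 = 83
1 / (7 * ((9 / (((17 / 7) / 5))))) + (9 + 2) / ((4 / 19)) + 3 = 487373 / 8820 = 55.26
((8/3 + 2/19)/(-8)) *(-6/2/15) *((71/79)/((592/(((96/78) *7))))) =497/548340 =0.00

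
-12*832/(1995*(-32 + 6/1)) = 128/665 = 0.19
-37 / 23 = -1.61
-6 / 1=-6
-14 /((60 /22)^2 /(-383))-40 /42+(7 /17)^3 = 11142816241 /15475950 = 720.01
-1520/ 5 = -304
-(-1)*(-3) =-3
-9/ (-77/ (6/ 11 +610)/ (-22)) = -1569.97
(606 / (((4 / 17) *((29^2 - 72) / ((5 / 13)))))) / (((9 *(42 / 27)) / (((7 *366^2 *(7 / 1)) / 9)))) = 670840485 / 9997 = 67104.18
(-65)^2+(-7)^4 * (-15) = -31790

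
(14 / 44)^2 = 49 / 484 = 0.10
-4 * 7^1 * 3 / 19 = -84 / 19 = -4.42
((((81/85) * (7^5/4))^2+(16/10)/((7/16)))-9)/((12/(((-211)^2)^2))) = 25714504155226423462903/9710400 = 2648140566323367.06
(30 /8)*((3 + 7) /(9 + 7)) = 75 /32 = 2.34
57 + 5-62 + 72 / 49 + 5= 317 / 49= 6.47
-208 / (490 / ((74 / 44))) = -1924 / 2695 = -0.71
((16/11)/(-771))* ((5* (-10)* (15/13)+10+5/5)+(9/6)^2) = 9244/110253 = 0.08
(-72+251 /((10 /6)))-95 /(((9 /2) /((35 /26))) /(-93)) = 530702 /195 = 2721.55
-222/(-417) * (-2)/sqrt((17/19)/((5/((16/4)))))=-74 * sqrt(1615)/2363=-1.26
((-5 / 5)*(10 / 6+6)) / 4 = -23 / 12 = -1.92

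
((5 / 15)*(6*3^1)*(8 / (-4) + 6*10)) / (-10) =-174 / 5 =-34.80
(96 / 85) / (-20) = -24 / 425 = -0.06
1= 1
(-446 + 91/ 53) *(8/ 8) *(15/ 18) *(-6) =117735/ 53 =2221.42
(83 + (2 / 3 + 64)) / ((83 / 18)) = 2658 / 83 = 32.02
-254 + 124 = -130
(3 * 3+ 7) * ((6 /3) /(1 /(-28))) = -896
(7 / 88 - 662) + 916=22359 / 88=254.08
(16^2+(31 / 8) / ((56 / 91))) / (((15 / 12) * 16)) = 16787 / 1280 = 13.11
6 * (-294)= -1764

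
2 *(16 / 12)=8 / 3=2.67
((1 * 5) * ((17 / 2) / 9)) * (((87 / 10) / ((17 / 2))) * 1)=4.83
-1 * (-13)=13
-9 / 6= -3 / 2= -1.50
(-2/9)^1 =-2/9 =-0.22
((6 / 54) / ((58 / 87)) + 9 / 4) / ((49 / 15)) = 145 / 196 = 0.74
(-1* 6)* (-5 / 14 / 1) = 15 / 7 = 2.14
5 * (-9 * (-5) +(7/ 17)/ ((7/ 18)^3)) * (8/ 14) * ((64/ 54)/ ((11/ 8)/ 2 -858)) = -49285120/ 239951481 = -0.21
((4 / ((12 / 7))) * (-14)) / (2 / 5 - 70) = 245 / 522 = 0.47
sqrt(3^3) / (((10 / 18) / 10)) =54 * sqrt(3) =93.53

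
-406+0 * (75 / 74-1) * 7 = -406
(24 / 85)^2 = 576 / 7225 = 0.08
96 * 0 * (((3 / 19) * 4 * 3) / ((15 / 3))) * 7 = 0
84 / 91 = 12 / 13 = 0.92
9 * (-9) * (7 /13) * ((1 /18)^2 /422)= -7 /21944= -0.00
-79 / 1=-79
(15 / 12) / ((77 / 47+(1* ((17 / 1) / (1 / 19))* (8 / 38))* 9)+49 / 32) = 376 / 185043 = 0.00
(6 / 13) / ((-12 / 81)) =-3.12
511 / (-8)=-511 / 8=-63.88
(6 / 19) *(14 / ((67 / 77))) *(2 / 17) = 12936 / 21641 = 0.60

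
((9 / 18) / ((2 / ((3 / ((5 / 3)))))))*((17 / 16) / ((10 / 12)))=459 / 800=0.57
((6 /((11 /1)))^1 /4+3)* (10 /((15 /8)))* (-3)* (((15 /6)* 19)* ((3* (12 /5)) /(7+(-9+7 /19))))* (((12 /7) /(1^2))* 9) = 162289.39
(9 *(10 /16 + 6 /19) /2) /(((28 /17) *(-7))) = -21879 /59584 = -0.37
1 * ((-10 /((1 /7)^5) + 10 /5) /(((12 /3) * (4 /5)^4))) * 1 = -26260625 /256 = -102580.57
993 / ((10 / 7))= 6951 / 10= 695.10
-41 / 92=-0.45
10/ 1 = 10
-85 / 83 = -1.02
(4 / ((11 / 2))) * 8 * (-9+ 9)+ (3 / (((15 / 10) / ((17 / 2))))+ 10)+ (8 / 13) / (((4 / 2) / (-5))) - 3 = 292 / 13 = 22.46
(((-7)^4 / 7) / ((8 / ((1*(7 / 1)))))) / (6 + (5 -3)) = 2401 / 64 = 37.52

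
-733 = -733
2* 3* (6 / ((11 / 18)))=648 / 11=58.91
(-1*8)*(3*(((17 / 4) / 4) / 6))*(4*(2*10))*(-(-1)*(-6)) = 2040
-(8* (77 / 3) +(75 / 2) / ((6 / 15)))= -3589 / 12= -299.08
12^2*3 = 432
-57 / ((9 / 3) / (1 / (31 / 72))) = -1368 / 31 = -44.13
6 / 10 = 3 / 5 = 0.60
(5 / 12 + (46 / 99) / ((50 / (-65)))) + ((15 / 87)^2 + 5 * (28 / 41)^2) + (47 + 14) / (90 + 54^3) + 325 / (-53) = -5138904860279689 / 1298559032870220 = -3.96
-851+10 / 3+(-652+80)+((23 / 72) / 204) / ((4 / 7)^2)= -333631897 / 235008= -1419.66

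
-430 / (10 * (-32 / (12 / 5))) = 3.22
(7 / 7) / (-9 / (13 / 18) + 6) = -13 / 84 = -0.15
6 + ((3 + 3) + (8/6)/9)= 328/27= 12.15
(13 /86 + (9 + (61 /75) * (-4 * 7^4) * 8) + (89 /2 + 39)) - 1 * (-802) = -61595.38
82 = 82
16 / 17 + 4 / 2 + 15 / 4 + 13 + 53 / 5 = 10299 / 340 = 30.29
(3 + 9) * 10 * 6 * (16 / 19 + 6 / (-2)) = -29520 / 19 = -1553.68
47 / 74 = 0.64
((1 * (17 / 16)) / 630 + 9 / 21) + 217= 2191697 / 10080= 217.43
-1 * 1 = -1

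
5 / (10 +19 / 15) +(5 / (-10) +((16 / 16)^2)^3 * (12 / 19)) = 3695 / 6422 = 0.58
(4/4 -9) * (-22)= 176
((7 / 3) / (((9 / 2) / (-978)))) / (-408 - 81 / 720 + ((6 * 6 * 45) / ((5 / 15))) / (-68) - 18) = 6207040 / 6090417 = 1.02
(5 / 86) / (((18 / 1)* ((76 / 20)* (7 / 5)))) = 125 / 205884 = 0.00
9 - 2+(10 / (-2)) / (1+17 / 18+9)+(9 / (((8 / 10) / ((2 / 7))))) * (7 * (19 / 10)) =38843 / 788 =49.29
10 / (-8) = -5 / 4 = -1.25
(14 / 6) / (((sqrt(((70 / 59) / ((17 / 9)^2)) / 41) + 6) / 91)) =445320967 / 12580803 - 10829 * sqrt(169330) / 8387202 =34.87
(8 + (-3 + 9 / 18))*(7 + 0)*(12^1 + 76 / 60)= 15323 / 30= 510.77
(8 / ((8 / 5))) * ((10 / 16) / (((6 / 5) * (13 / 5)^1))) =625 / 624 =1.00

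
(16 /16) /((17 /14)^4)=38416 /83521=0.46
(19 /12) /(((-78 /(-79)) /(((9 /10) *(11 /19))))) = 869 /1040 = 0.84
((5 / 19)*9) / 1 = 2.37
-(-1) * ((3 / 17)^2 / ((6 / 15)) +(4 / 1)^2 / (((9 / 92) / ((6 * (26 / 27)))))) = 44246077 / 46818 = 945.07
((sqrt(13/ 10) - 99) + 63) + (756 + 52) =sqrt(130)/ 10 + 772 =773.14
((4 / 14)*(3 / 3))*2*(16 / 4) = 16 / 7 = 2.29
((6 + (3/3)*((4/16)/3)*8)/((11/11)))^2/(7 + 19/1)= 200/117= 1.71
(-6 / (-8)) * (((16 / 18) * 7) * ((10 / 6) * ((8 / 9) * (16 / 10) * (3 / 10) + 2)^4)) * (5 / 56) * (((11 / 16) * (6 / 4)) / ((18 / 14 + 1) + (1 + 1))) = 5280271997 / 911250000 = 5.79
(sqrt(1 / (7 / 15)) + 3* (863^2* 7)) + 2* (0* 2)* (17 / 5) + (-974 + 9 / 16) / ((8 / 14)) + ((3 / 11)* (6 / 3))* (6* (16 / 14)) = sqrt(105) / 7 + 77066277779 / 4928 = 15638450.69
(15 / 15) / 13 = 1 / 13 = 0.08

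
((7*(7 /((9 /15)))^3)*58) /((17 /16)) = 278516000 /459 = 606788.67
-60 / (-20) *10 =30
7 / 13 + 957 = 12448 / 13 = 957.54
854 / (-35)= -122 / 5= -24.40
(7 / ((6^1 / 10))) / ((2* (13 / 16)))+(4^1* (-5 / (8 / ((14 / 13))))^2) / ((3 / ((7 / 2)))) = 12565 / 1352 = 9.29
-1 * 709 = -709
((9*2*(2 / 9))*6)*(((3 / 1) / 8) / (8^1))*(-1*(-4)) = 9 / 2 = 4.50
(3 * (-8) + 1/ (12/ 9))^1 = -93/ 4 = -23.25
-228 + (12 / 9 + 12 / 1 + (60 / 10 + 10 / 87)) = -6048 / 29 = -208.55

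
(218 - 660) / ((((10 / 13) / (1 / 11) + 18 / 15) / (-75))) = 1077375 / 314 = 3431.13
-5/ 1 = -5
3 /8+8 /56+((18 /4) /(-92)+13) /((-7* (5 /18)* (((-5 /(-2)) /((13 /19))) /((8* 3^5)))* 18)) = -17161361 /87400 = -196.35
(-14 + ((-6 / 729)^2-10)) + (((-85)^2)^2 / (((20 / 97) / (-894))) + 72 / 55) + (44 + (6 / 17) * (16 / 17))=-424871925898332496141 / 1877167710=-226336689915.86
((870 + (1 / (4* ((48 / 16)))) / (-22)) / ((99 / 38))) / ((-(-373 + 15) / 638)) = 126553129 / 212652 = 595.12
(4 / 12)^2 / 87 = 1 / 783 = 0.00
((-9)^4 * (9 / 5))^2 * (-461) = -1607407608861 / 25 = -64296304354.44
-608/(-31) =608/31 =19.61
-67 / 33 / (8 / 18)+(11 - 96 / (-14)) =13.29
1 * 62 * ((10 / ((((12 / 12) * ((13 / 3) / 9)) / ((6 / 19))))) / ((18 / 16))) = 89280 / 247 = 361.46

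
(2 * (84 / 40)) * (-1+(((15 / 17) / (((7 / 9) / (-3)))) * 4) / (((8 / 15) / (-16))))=145443 / 85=1711.09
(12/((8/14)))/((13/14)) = 294/13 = 22.62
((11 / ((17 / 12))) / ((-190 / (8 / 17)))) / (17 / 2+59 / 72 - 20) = 38016 / 21112895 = 0.00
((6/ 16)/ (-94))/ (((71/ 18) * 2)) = -27/ 53392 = -0.00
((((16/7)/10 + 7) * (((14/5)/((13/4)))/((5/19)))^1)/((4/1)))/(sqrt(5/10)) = 9614 * sqrt(2)/1625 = 8.37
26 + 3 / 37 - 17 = 336 / 37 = 9.08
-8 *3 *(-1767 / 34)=21204 / 17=1247.29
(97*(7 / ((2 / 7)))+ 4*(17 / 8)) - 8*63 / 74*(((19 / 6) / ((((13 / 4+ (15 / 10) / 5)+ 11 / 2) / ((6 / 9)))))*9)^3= 2321.97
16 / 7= 2.29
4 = 4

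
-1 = -1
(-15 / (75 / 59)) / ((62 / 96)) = -2832 / 155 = -18.27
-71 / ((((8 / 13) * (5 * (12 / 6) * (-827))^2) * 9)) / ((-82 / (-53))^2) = -2592707 / 33110917891200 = -0.00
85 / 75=17 / 15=1.13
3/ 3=1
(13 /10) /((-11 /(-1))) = 13 /110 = 0.12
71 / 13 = 5.46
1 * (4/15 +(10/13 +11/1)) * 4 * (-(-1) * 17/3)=159596/585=272.81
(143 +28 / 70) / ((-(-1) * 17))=717 / 85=8.44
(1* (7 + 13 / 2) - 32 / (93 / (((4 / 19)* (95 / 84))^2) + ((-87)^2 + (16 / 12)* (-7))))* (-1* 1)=-9312789 / 690014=-13.50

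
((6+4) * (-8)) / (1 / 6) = -480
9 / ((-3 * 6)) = -1 / 2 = -0.50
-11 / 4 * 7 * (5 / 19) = -385 / 76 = -5.07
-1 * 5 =-5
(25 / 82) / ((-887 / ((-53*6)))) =3975 / 36367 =0.11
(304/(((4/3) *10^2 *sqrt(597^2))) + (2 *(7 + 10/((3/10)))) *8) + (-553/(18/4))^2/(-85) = 3203810743/6850575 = 467.67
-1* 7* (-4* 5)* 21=2940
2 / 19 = 0.11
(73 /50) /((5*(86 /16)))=292 /5375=0.05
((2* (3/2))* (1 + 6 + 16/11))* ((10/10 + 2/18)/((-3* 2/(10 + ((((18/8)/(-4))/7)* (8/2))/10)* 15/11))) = -34.33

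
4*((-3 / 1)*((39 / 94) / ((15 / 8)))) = -624 / 235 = -2.66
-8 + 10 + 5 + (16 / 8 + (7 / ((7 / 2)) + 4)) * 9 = 79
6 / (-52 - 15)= -6 / 67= -0.09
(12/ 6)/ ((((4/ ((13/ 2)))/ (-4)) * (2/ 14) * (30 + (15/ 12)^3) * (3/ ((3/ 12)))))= -1456/ 6135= -0.24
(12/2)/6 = 1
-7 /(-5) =7 /5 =1.40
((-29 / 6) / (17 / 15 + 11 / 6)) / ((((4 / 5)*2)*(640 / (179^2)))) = -4645945 / 91136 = -50.98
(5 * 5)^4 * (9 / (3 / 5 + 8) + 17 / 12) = 496484375 / 516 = 962179.02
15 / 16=0.94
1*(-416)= -416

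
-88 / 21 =-4.19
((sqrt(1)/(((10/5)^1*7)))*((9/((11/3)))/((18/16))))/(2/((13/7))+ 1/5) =780/6391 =0.12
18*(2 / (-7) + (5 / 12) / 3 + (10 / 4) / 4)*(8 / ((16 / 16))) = 68.86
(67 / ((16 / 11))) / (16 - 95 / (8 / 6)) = -737 / 884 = -0.83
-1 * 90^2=-8100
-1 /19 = -0.05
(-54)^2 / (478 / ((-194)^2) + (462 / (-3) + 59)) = -54873288 / 1787471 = -30.70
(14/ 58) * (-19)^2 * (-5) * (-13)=164255/ 29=5663.97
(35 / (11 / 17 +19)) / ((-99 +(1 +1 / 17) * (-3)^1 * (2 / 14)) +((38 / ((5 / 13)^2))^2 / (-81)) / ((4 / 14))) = -3584503125 / 5937342603574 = -0.00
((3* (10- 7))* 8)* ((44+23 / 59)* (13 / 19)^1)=2451384 / 1121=2186.78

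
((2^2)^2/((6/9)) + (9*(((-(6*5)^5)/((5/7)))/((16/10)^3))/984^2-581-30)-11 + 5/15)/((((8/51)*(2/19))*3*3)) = -1125668458441/247873536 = -4541.30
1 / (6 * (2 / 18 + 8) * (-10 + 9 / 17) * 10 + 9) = -51 / 234601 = -0.00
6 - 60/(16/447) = -6681/4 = -1670.25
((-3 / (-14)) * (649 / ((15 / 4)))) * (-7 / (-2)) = 649 / 5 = 129.80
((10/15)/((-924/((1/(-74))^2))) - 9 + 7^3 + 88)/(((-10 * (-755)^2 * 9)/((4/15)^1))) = -3202868591/1460139501397500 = -0.00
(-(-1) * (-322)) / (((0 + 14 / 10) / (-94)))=21620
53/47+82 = 3907/47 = 83.13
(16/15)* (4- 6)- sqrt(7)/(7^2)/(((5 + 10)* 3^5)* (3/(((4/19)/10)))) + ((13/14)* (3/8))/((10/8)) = -779/420- 2* sqrt(7)/50902425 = -1.85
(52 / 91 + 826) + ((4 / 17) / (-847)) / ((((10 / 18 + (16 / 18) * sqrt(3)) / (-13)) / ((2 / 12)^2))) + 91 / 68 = 104 * sqrt(3) / 2404633 + 7963275335 / 9618532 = 827.91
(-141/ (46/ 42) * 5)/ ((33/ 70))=-345450/ 253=-1365.42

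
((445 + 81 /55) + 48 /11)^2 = 614841616 /3025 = 203253.43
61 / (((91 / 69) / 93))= 391437 / 91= 4301.51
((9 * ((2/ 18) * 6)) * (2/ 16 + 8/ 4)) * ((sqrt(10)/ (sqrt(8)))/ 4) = 51 * sqrt(5)/ 32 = 3.56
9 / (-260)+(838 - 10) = 215271 / 260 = 827.97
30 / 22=15 / 11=1.36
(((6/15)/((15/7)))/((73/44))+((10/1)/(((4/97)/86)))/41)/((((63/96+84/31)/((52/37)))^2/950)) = 11547926151323680768/137045335311171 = 84263.55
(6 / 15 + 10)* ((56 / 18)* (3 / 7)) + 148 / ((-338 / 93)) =-68078 / 2535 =-26.86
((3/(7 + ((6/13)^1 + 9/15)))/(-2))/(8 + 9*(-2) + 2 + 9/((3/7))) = -15/1048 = -0.01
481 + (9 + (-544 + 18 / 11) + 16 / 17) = -9616 / 187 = -51.42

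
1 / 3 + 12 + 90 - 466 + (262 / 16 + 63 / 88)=-11437 / 33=-346.58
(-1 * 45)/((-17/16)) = 720/17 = 42.35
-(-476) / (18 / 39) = 3094 / 3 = 1031.33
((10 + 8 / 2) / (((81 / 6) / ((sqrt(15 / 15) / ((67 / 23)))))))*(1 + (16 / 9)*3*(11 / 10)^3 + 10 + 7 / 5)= 6.94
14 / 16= 7 / 8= 0.88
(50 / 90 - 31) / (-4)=137 / 18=7.61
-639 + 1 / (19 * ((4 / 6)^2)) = -48555 / 76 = -638.88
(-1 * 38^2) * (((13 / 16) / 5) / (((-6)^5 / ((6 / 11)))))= 4693 / 285120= 0.02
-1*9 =-9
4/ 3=1.33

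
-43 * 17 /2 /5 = -731 /10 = -73.10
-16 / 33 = -0.48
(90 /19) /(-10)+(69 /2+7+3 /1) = 1673 /38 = 44.03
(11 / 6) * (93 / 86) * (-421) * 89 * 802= -59576145.69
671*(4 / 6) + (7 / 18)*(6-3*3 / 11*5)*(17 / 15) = 443693 / 990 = 448.17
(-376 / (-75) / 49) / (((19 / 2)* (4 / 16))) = 0.04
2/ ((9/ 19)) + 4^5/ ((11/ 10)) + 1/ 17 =1573925/ 1683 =935.19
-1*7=-7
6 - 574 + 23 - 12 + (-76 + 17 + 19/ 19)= -615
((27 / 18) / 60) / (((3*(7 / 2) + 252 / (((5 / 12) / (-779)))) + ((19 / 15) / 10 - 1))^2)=1125 / 9988338369116192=0.00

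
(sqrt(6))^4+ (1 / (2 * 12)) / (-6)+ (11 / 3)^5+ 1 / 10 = 13585729 / 19440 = 698.85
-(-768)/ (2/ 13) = 4992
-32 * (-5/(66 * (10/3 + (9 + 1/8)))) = 640/3289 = 0.19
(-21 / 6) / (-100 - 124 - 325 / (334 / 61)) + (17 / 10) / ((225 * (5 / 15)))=0.04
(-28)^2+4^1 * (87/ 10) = 4094/ 5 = 818.80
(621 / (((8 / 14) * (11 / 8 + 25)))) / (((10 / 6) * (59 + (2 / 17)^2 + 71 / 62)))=467337276 / 1137215095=0.41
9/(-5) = -9/5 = -1.80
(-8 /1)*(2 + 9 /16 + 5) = -121 /2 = -60.50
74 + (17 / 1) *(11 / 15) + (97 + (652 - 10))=12382 / 15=825.47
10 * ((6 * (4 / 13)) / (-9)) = -80 / 39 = -2.05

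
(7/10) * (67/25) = 469/250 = 1.88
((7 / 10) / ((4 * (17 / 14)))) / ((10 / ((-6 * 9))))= -1323 / 1700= -0.78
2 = 2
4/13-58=-750/13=-57.69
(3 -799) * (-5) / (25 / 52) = 41392 / 5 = 8278.40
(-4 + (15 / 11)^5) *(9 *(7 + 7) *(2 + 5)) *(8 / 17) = 812646576 / 2737867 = 296.82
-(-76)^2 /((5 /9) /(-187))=9721008 /5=1944201.60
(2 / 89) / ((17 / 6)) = 12 / 1513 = 0.01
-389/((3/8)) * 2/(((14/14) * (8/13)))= -10114/3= -3371.33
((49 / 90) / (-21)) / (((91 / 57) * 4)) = -19 / 4680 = -0.00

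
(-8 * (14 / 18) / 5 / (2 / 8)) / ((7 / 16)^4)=-2097152 / 15435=-135.87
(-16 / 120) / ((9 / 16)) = -0.24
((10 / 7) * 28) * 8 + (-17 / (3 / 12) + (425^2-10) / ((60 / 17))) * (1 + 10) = 2249955 / 4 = 562488.75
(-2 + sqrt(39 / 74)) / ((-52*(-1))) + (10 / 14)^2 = sqrt(2886) / 3848 + 601 / 1274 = 0.49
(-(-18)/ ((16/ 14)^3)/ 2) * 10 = 15435/ 256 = 60.29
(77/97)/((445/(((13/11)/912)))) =91/39366480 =0.00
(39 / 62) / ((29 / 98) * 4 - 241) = -637 / 242854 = -0.00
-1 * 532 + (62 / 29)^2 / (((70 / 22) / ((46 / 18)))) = -528.33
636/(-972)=-0.65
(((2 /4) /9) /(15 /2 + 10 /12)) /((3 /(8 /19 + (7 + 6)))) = 17 /570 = 0.03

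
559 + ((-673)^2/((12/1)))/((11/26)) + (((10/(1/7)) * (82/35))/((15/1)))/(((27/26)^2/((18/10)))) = 12000505283/133650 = 89790.54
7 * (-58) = -406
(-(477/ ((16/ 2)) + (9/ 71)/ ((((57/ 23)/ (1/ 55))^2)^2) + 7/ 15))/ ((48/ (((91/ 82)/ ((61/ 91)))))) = -3033563156769548664443/ 1463662451623093920000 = -2.07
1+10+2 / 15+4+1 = 16.13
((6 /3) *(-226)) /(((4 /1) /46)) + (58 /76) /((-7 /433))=-1395225 /266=-5245.21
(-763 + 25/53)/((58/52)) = -1050764/1537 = -683.65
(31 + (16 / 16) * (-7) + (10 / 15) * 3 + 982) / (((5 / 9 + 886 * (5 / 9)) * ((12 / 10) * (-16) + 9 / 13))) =-39312 / 355687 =-0.11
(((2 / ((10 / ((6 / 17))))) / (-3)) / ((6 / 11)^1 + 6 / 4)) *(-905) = 10.41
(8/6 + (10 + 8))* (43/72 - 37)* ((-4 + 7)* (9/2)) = -76009/8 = -9501.12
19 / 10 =1.90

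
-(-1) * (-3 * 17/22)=-51/22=-2.32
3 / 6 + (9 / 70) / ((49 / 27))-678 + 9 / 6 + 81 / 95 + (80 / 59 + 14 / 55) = -28484468629 / 42295330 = -673.47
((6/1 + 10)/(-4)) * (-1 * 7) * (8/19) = 224/19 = 11.79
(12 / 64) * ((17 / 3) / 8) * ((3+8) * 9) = 1683 / 128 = 13.15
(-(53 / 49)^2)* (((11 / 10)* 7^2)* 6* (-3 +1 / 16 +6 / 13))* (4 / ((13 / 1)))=9547791 / 33124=288.24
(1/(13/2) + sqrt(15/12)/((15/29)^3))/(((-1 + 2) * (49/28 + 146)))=8/7683 + 48778 * sqrt(5)/1994625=0.06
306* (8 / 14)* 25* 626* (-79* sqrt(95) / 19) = -1513292400* sqrt(95) / 133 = -110900374.48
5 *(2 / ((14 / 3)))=15 / 7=2.14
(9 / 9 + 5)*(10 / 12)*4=20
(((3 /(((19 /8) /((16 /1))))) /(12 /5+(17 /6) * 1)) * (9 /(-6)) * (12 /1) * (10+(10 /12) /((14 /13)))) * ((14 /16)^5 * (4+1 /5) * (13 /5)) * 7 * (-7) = 156961530999 /763648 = 205541.73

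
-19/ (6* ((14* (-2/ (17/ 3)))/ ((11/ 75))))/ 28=3553/ 1058400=0.00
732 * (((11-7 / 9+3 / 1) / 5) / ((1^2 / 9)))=17421.60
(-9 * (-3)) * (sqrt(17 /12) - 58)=-1566 + 9 * sqrt(51) /2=-1533.86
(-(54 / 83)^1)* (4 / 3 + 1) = -126 / 83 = -1.52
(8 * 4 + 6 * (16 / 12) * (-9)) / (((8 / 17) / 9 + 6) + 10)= -765 / 307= -2.49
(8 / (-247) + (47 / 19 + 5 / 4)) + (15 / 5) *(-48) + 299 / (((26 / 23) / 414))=108050339 / 988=109362.69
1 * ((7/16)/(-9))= -7/144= -0.05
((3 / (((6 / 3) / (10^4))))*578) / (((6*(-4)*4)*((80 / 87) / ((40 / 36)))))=-5238125 / 48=-109127.60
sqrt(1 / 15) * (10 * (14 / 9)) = 28 * sqrt(15) / 27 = 4.02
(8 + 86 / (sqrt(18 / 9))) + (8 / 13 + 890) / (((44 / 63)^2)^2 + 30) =115963411381 / 3096190019 + 43 * sqrt(2) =98.26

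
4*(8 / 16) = 2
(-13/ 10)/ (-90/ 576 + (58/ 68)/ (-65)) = 45968/ 5989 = 7.68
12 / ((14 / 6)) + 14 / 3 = 206 / 21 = 9.81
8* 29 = 232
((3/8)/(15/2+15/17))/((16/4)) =17/1520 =0.01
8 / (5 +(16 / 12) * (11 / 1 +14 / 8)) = 0.36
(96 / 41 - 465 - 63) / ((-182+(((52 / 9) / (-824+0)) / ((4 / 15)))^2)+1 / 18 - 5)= 43899872256 / 15612429565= 2.81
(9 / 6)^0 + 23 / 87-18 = -1456 / 87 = -16.74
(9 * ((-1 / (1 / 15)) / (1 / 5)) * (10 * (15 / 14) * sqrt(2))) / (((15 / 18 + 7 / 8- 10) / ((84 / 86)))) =1204.82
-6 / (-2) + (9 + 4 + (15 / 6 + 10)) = 57 / 2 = 28.50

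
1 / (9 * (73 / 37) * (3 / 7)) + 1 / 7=3784 / 13797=0.27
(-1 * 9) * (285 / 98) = -2565 / 98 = -26.17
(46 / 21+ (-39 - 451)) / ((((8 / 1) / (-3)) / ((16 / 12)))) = 5122 / 21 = 243.90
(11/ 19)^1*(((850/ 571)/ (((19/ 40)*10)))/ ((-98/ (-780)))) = 14586000/ 10100419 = 1.44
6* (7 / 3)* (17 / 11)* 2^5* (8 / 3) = 60928 / 33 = 1846.30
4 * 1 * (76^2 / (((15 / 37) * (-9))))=-854848 / 135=-6332.21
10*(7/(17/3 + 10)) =210/47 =4.47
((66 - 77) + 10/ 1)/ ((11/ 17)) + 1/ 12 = -193/ 132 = -1.46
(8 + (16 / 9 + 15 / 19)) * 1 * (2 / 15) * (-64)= -231296 / 2565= -90.17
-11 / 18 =-0.61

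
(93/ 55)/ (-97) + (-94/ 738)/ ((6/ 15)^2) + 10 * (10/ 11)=65180107/ 7874460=8.28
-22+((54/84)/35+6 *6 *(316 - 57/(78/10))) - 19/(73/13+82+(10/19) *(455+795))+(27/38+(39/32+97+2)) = 3990848203258993/356585363680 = 11191.85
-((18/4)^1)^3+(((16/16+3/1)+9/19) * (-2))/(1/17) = -36971/152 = -243.23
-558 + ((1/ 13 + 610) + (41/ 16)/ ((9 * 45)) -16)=3039653/ 84240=36.08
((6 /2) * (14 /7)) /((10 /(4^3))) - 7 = 157 /5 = 31.40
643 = 643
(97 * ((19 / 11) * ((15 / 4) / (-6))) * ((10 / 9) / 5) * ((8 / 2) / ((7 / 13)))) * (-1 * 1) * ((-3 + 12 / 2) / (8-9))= -119795 / 231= -518.59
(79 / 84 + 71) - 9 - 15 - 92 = -3701 / 84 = -44.06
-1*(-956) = 956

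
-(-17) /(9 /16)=272 /9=30.22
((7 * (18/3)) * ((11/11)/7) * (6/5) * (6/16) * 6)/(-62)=-81/310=-0.26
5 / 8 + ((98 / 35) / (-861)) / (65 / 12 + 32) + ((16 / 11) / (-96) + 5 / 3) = 55316933 / 24299880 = 2.28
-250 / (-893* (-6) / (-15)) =625 / 893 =0.70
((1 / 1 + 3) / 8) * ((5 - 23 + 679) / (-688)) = -661 / 1376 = -0.48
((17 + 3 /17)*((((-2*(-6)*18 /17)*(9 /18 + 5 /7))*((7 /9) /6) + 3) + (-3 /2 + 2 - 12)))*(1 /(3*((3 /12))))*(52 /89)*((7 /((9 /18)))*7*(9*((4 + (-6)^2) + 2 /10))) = -23329365696 /7565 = -3083855.35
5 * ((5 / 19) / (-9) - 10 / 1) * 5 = -42875 / 171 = -250.73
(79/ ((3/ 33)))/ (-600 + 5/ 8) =-6952/ 4795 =-1.45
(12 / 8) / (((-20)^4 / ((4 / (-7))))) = -3 / 560000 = -0.00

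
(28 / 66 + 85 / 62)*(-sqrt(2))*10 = -25.39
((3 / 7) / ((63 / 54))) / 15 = 6 / 245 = 0.02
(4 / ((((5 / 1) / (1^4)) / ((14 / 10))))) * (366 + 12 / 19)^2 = 1358704368 / 9025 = 150548.96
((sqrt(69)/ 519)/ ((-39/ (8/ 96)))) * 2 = -sqrt(69)/ 121446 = -0.00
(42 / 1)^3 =74088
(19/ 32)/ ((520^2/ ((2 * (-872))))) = -2071/ 540800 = -0.00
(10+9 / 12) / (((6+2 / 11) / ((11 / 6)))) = 5203 / 1632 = 3.19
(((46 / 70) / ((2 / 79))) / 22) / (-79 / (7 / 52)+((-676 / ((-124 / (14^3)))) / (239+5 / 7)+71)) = -47258353 / 18162532740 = -0.00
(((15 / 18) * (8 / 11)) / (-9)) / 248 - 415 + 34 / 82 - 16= -325080961 / 754974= -430.59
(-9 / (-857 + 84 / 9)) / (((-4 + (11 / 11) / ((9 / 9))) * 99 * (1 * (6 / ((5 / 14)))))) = -5 / 2349732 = -0.00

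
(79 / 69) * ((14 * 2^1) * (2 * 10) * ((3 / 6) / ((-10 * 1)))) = -2212 / 69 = -32.06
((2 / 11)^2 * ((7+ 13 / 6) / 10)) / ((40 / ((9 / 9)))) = 1 / 1320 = 0.00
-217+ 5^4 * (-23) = -14592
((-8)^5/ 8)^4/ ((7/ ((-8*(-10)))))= 22517998136852480/ 7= 3216856876693211.43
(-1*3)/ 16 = -0.19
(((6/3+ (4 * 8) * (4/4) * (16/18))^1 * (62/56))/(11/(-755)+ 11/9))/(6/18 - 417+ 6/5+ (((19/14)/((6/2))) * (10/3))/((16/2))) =-288583650/4293793603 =-0.07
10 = 10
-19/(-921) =19/921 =0.02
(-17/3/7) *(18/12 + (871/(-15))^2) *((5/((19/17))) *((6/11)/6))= -62669939/56430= -1110.58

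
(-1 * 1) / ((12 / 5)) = -5 / 12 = -0.42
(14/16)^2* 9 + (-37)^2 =1375.89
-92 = -92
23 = 23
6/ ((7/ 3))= 18/ 7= 2.57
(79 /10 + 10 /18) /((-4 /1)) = -761 /360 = -2.11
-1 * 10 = -10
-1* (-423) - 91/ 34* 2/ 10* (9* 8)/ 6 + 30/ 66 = 417.03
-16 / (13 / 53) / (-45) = 848 / 585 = 1.45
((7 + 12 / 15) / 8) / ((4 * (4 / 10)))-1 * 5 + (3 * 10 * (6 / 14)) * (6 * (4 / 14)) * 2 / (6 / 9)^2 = 94.79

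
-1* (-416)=416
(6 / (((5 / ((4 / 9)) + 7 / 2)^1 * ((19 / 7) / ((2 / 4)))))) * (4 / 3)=112 / 1121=0.10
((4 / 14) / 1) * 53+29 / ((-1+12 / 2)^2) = 2853 / 175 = 16.30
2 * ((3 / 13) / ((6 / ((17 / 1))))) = 17 / 13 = 1.31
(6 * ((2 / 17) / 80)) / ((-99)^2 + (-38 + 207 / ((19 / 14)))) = 57 / 64054300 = 0.00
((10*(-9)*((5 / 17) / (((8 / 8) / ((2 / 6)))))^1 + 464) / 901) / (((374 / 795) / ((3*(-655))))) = -114038775 / 54043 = -2110.15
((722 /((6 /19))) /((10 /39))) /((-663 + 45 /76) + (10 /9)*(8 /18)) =-274456026 /20373715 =-13.47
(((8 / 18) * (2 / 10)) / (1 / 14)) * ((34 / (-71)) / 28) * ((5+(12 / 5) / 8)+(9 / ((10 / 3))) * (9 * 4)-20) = -374 / 213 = -1.76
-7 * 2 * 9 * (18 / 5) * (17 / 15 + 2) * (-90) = 639576 / 5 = 127915.20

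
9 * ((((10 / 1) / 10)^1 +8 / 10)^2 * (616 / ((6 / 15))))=224532 / 5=44906.40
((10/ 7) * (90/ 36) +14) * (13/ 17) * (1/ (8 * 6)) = 533/ 1904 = 0.28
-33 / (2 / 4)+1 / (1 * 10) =-659 / 10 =-65.90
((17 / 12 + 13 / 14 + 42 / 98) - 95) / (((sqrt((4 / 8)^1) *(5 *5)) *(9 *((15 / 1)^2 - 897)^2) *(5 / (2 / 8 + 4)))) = -131699 *sqrt(2) / 170698752000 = -0.00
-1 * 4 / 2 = -2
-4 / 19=-0.21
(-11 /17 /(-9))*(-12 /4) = -11 /51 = -0.22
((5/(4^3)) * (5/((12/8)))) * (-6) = -25/16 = -1.56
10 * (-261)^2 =681210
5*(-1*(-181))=905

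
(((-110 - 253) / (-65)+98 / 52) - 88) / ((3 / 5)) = -10469 / 78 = -134.22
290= 290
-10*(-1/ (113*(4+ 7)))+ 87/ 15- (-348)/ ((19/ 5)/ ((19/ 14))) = 5659729/ 43505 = 130.09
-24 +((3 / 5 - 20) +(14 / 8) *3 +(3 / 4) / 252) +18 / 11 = -674717 / 18480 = -36.51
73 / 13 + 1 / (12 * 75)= 5.62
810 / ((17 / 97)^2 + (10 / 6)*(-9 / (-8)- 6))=-6774480 / 67697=-100.07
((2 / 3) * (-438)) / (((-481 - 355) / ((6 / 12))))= 73 / 418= 0.17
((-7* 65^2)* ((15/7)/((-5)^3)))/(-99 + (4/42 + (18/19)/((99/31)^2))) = -73432359/14311615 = -5.13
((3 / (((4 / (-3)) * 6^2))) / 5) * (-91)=91 / 80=1.14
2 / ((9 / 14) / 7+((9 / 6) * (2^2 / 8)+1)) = 392 / 361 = 1.09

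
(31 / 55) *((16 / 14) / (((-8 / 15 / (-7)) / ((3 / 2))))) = 279 / 22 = 12.68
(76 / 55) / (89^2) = 76 / 435655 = 0.00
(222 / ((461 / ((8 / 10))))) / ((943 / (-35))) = -6216 / 434723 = -0.01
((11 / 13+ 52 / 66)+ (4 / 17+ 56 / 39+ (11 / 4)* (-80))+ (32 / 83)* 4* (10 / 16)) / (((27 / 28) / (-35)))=42658101500 / 5447871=7830.23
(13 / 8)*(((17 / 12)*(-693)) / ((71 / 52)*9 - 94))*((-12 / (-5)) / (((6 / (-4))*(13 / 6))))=-43758 / 3035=-14.42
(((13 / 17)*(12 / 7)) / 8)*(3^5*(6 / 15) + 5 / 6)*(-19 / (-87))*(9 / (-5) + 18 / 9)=42731 / 60900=0.70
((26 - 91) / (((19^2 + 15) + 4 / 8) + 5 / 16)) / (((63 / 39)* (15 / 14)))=-5408 / 54261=-0.10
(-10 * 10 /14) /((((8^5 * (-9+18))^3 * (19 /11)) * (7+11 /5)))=-1375 /78461536786188337152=-0.00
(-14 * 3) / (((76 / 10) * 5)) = -21 / 19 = -1.11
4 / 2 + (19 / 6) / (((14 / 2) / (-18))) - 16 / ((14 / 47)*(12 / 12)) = -419 / 7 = -59.86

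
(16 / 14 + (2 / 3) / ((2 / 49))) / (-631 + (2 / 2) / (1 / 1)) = -367 / 13230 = -0.03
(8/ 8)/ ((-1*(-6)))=1/ 6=0.17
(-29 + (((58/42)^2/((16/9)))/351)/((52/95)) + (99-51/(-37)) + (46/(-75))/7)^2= 890576057455378175048281/175200971911580160000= 5083.17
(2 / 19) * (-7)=-14 / 19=-0.74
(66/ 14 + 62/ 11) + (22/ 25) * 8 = 33477/ 1925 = 17.39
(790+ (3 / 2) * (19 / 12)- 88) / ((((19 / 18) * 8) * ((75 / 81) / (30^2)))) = 12323745 / 152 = 81077.27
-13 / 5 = -2.60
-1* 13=-13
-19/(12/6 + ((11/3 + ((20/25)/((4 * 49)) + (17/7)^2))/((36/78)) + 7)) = -4410/6901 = -0.64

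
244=244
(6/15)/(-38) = -1/95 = -0.01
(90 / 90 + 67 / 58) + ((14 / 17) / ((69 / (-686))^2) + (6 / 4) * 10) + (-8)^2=763094411 / 4694346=162.56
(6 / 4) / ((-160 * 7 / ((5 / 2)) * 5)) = -3 / 4480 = -0.00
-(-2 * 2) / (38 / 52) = 104 / 19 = 5.47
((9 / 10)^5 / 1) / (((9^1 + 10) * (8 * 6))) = 19683 / 30400000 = 0.00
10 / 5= 2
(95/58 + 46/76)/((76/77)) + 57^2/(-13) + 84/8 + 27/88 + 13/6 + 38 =-7066523279/35929608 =-196.68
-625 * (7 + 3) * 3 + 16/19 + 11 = -356025/19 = -18738.16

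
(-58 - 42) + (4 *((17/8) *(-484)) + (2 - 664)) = -4876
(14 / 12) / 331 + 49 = 97321 / 1986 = 49.00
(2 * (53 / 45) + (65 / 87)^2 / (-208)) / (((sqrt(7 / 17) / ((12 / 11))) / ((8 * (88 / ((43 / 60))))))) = 91181504 * sqrt(119) / 253141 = 3929.32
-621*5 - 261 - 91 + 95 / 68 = -234981 / 68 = -3455.60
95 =95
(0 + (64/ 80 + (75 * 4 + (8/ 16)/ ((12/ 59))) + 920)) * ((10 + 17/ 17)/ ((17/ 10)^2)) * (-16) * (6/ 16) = -8073505/ 289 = -27936.00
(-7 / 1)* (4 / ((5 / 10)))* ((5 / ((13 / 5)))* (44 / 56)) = -1100 / 13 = -84.62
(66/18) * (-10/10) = -11/3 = -3.67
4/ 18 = 0.22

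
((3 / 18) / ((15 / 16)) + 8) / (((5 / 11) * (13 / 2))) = 8096 / 2925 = 2.77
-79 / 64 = -1.23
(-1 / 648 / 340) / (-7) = 1 / 1542240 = 0.00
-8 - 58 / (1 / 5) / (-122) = -343 / 61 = -5.62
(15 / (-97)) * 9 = -135 / 97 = -1.39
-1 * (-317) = 317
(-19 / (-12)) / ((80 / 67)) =1273 / 960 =1.33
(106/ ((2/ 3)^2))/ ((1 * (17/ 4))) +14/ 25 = 24088/ 425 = 56.68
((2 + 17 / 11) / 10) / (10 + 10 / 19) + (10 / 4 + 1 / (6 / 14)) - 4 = 57223 / 66000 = 0.87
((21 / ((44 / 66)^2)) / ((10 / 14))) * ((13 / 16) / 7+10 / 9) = 25977 / 320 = 81.18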